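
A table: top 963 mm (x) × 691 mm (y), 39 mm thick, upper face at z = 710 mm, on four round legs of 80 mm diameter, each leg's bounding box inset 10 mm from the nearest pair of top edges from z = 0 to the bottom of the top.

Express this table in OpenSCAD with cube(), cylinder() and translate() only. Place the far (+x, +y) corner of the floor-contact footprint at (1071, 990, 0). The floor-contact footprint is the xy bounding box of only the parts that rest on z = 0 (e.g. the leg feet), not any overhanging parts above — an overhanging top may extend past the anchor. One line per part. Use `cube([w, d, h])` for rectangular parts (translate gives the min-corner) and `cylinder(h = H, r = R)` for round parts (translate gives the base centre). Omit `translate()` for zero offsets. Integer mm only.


translate([118, 309, 671]) cube([963, 691, 39]);
translate([168, 359, 0]) cylinder(h = 671, r = 40);
translate([1031, 359, 0]) cylinder(h = 671, r = 40);
translate([168, 950, 0]) cylinder(h = 671, r = 40);
translate([1031, 950, 0]) cylinder(h = 671, r = 40);


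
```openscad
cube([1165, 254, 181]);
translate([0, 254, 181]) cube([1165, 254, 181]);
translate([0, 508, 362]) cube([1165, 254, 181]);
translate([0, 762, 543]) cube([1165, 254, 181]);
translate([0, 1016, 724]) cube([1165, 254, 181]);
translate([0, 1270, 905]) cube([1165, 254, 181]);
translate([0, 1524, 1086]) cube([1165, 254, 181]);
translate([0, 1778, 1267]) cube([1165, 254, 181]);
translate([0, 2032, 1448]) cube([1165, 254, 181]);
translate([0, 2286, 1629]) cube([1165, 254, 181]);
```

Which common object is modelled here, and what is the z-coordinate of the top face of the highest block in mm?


A staircase. The total rise is 1810 mm.

10 identical blocks, each offset up and back from the previous — a staircase. Each step is 181 mm tall and there are 10 of them, so the total rise is 10 × 181 = 1810 mm.


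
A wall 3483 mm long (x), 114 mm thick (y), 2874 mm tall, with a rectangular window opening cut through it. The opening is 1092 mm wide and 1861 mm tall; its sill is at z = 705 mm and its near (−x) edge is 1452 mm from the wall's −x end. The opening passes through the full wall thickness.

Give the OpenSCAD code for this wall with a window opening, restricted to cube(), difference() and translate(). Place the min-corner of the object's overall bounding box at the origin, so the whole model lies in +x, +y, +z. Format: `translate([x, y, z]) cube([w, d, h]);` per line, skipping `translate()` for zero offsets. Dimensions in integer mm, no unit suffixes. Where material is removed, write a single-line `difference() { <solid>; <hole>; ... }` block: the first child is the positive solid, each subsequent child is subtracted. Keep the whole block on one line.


difference() { cube([3483, 114, 2874]); translate([1452, 0, 705]) cube([1092, 114, 1861]); }


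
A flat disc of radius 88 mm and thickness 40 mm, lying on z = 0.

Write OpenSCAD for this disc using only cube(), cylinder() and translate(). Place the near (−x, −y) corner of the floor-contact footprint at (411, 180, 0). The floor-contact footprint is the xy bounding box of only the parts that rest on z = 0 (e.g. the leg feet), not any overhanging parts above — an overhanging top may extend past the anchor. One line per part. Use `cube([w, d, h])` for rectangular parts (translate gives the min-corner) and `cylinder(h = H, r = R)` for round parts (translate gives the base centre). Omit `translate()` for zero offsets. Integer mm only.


translate([499, 268, 0]) cylinder(h = 40, r = 88);


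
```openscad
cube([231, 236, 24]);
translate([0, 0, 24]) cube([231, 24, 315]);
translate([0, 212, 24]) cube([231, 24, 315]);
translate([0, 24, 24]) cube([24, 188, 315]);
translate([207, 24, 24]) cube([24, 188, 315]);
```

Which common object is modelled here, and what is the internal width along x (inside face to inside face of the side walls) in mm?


An open box. The internal width is 183 mm.

A 231×236 base slab with four walls standing on it — an open box. The base is 231 mm wide and the walls are 24 mm thick, so the internal width is 231 − 2 × 24 = 183 mm.


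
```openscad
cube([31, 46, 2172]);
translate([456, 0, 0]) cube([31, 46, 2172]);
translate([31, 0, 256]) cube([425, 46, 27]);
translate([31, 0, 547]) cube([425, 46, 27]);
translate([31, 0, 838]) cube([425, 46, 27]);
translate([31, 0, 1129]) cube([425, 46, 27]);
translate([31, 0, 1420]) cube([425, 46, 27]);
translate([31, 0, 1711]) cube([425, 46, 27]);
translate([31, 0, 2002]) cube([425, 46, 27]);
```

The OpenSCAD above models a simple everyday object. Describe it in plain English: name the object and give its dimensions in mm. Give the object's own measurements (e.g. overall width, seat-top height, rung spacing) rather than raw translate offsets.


A straight ladder. Two 31×46 mm vertical rails, 2172 mm tall, stand 487 mm apart (outside-to-outside) with their front faces coplanar on the −y side. 7 rungs, each 46 mm deep and 27 mm tall, span between the inner faces of the rails, front faces flush with the rails. The lowest rung's underside is at z = 256 mm and rungs are spaced 291 mm apart (underside to underside).


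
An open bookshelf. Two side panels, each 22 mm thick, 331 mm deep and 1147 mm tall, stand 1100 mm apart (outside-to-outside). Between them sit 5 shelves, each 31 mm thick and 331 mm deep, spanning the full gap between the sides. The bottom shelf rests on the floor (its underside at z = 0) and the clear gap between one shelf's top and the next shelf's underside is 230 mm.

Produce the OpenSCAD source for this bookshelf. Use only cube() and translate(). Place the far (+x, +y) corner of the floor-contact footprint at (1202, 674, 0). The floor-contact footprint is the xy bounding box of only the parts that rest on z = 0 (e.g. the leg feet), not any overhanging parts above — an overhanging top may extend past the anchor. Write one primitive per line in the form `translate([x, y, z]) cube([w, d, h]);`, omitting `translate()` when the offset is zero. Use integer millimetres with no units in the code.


translate([102, 343, 0]) cube([22, 331, 1147]);
translate([1180, 343, 0]) cube([22, 331, 1147]);
translate([124, 343, 0]) cube([1056, 331, 31]);
translate([124, 343, 261]) cube([1056, 331, 31]);
translate([124, 343, 522]) cube([1056, 331, 31]);
translate([124, 343, 783]) cube([1056, 331, 31]);
translate([124, 343, 1044]) cube([1056, 331, 31]);


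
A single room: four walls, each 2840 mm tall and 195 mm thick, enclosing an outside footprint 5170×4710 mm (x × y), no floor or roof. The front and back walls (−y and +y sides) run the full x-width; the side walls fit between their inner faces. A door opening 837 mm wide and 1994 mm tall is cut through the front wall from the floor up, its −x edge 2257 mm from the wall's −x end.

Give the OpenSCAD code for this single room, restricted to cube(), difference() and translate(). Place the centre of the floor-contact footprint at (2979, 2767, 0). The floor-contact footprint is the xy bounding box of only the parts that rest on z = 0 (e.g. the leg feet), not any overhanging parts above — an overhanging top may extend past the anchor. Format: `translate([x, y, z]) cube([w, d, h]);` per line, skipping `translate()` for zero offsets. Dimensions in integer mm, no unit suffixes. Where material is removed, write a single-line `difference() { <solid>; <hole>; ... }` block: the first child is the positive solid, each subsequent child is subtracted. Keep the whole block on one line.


difference() { translate([394, 412, 0]) cube([5170, 195, 2840]); translate([2651, 412, 0]) cube([837, 195, 1994]); }
translate([394, 4927, 0]) cube([5170, 195, 2840]);
translate([394, 607, 0]) cube([195, 4320, 2840]);
translate([5369, 607, 0]) cube([195, 4320, 2840]);


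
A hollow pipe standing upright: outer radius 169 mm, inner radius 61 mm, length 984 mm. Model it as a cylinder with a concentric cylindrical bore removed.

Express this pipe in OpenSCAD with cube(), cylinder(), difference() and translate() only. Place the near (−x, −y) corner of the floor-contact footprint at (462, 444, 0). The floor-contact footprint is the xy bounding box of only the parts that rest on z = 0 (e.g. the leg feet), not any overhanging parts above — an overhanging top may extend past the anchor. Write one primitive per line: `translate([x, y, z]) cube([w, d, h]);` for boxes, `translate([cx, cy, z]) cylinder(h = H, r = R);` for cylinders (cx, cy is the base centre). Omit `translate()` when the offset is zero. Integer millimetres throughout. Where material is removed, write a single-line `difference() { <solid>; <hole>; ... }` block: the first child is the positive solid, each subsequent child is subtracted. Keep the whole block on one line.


difference() { translate([631, 613, 0]) cylinder(h = 984, r = 169); translate([631, 613, 0]) cylinder(h = 984, r = 61); }


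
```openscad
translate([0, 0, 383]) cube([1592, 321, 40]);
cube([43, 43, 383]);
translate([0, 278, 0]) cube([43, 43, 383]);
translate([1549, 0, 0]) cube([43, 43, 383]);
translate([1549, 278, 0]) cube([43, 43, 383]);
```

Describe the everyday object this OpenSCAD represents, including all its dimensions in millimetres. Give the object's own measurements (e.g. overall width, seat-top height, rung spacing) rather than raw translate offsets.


A long wooden bench with a 1592 mm (x) × 321 mm (y) seat, 40 mm thick, its top surface 423 mm above the floor. Four 43 mm square legs at the seat corners, flush with the edges, run from z = 0 to the seat underside.


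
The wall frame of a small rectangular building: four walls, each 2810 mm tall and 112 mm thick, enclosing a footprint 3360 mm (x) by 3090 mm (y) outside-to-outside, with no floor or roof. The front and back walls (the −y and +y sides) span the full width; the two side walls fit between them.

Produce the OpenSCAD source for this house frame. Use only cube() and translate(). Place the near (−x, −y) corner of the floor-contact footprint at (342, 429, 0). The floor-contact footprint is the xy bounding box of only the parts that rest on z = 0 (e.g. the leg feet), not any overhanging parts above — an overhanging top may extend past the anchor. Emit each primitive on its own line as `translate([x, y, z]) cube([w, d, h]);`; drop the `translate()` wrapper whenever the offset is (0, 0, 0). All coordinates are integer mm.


translate([342, 429, 0]) cube([3360, 112, 2810]);
translate([342, 3407, 0]) cube([3360, 112, 2810]);
translate([342, 541, 0]) cube([112, 2866, 2810]);
translate([3590, 541, 0]) cube([112, 2866, 2810]);


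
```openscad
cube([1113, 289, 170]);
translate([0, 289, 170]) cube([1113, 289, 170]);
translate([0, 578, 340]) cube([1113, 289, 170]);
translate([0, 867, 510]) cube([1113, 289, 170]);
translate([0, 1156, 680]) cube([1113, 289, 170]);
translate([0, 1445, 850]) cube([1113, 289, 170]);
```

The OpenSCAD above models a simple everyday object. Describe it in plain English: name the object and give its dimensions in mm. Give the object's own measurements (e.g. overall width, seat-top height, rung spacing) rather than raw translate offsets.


A straight staircase of 6 solid steps. Each step is 1113 mm wide (x), 289 mm deep (y, the going) and 170 mm tall (the rise). The first step rests on the floor; each subsequent step sits one going further in +y and one rise higher in +z, directly behind and above the previous step with no overlap.


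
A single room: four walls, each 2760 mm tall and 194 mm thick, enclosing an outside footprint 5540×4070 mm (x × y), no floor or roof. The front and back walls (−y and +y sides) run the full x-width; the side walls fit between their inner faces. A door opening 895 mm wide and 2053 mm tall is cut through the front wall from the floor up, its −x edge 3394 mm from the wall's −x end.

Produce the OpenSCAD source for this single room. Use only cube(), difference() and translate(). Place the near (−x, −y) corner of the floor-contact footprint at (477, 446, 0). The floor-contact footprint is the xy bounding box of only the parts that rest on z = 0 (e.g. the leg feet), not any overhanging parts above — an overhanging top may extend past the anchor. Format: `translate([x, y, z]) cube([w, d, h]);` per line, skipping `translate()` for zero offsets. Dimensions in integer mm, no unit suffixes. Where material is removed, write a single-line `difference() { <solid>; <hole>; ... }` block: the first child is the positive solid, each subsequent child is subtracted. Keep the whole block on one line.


difference() { translate([477, 446, 0]) cube([5540, 194, 2760]); translate([3871, 446, 0]) cube([895, 194, 2053]); }
translate([477, 4322, 0]) cube([5540, 194, 2760]);
translate([477, 640, 0]) cube([194, 3682, 2760]);
translate([5823, 640, 0]) cube([194, 3682, 2760]);


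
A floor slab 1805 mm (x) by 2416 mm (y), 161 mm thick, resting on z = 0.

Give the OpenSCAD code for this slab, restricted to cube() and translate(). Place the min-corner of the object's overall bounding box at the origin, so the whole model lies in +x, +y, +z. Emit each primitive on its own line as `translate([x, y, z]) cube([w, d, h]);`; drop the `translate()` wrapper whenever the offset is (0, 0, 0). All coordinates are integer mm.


cube([1805, 2416, 161]);


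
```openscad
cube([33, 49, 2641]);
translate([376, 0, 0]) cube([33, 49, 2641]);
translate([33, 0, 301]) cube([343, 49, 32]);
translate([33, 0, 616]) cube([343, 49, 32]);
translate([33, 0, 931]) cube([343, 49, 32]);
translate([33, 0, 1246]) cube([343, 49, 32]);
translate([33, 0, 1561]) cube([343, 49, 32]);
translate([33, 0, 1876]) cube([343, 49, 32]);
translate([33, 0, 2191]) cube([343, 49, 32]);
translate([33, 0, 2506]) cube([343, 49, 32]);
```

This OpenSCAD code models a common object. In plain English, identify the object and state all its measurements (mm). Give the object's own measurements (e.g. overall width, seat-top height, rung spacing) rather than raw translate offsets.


A straight ladder. Two 33×49 mm vertical rails, 2641 mm tall, stand 409 mm apart (outside-to-outside) with their front faces coplanar on the −y side. 8 rungs, each 49 mm deep and 32 mm tall, span between the inner faces of the rails, front faces flush with the rails. The lowest rung's underside is at z = 301 mm and rungs are spaced 315 mm apart (underside to underside).


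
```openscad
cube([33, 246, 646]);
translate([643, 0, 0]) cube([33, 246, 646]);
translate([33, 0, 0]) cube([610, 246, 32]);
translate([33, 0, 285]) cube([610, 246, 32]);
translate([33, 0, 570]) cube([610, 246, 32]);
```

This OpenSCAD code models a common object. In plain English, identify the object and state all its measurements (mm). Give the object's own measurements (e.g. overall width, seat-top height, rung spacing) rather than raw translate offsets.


An open bookshelf. Two side panels, each 33 mm thick, 246 mm deep and 646 mm tall, stand 676 mm apart (outside-to-outside). Between them sit 3 shelves, each 32 mm thick and 246 mm deep, spanning the full gap between the sides. The bottom shelf rests on the floor (its underside at z = 0) and the clear gap between one shelf's top and the next shelf's underside is 253 mm.


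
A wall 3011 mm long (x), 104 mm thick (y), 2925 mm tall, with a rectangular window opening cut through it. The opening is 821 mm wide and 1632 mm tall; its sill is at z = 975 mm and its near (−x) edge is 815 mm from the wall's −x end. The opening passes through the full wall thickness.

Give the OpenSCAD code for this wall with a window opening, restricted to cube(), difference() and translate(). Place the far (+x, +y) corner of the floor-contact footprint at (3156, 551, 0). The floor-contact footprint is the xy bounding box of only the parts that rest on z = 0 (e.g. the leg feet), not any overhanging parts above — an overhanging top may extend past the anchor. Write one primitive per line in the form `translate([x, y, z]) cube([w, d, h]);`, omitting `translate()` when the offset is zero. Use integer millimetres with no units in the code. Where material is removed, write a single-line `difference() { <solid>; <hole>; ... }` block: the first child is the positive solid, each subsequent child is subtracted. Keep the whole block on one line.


difference() { translate([145, 447, 0]) cube([3011, 104, 2925]); translate([960, 447, 975]) cube([821, 104, 1632]); }


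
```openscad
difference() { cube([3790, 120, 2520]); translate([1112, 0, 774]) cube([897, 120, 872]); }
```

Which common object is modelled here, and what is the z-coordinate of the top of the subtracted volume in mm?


A wall with a window opening. The window head height is 1646 mm.

A wall with a rectangular opening subtracted — a window. Sill at z = 774, opening 872 mm tall, so the head is at 774 + 872 = 1646 mm.


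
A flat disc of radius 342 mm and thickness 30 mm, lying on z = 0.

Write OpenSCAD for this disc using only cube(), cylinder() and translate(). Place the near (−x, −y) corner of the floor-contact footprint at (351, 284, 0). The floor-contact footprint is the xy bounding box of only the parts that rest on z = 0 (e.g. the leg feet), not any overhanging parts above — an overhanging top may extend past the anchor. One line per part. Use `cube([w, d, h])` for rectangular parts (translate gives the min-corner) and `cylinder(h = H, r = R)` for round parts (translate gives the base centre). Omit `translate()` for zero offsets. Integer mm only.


translate([693, 626, 0]) cylinder(h = 30, r = 342);


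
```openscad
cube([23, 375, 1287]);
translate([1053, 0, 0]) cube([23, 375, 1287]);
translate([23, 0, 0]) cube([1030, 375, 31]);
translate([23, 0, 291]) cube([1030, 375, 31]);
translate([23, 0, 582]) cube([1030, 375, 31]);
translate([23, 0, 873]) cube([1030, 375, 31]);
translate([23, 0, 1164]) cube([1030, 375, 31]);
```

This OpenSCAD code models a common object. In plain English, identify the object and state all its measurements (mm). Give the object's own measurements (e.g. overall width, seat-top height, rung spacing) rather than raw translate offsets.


An open bookshelf. Two side panels, each 23 mm thick, 375 mm deep and 1287 mm tall, stand 1076 mm apart (outside-to-outside). Between them sit 5 shelves, each 31 mm thick and 375 mm deep, spanning the full gap between the sides. The bottom shelf rests on the floor (its underside at z = 0) and the clear gap between one shelf's top and the next shelf's underside is 260 mm.


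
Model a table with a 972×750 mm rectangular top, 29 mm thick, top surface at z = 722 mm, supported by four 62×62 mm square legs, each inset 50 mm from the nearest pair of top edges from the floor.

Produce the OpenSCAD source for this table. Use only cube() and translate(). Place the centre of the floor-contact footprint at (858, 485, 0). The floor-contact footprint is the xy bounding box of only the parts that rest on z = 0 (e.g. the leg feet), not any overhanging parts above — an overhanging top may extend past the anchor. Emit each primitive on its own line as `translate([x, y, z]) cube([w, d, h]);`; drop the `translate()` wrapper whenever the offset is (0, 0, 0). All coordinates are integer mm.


translate([372, 110, 693]) cube([972, 750, 29]);
translate([422, 160, 0]) cube([62, 62, 693]);
translate([1232, 160, 0]) cube([62, 62, 693]);
translate([422, 748, 0]) cube([62, 62, 693]);
translate([1232, 748, 0]) cube([62, 62, 693]);


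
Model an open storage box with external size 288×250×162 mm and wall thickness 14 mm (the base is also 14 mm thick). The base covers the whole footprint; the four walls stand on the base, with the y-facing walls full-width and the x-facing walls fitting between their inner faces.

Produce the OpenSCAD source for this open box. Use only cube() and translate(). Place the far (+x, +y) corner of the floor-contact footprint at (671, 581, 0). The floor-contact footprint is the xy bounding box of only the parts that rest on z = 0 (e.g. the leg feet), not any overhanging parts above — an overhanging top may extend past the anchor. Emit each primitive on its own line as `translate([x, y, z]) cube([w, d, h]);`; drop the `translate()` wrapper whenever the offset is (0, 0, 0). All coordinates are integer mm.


translate([383, 331, 0]) cube([288, 250, 14]);
translate([383, 331, 14]) cube([288, 14, 148]);
translate([383, 567, 14]) cube([288, 14, 148]);
translate([383, 345, 14]) cube([14, 222, 148]);
translate([657, 345, 14]) cube([14, 222, 148]);


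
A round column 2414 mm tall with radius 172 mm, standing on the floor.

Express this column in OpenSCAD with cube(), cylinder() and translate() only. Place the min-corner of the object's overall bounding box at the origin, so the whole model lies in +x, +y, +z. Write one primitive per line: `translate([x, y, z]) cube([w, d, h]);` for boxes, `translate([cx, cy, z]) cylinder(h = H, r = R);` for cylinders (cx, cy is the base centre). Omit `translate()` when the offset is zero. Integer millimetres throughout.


translate([172, 172, 0]) cylinder(h = 2414, r = 172);


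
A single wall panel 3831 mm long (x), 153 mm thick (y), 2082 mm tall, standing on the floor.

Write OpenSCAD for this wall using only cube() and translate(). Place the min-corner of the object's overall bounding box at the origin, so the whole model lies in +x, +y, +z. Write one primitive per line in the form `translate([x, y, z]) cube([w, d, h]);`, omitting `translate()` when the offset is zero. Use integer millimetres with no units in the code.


cube([3831, 153, 2082]);


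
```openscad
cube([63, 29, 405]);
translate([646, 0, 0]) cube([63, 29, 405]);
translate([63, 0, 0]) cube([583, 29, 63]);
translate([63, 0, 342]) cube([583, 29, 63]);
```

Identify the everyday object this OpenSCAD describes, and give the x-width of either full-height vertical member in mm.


A picture frame. The border width is 63 mm.

Four thin pieces enclosing a rectangular opening — a picture frame. The two full-height stiles are 405 mm tall; the top rail sits at z = 342 and is 63 mm tall, so the border above the opening is 405 − 342 = 63 mm, matching the stile x-width.


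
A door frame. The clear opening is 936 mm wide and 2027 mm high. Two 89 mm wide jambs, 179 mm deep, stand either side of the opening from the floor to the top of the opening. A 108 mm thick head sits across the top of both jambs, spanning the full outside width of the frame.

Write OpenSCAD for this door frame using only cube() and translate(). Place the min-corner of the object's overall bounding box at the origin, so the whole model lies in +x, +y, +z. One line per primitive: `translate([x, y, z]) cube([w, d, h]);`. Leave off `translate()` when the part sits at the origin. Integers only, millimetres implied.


cube([89, 179, 2027]);
translate([1025, 0, 0]) cube([89, 179, 2027]);
translate([0, 0, 2027]) cube([1114, 179, 108]);


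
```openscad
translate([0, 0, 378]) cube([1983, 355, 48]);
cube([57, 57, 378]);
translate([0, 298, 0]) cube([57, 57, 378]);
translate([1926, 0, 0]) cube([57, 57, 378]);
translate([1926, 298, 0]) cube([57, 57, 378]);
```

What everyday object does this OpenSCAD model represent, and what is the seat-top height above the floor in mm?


A bench. The seat-top height is 426 mm.

A long slab on four corner posts — a bench. The slab sits at z = 378 with thickness 48, so the top is 378 + 48 = 426 mm.


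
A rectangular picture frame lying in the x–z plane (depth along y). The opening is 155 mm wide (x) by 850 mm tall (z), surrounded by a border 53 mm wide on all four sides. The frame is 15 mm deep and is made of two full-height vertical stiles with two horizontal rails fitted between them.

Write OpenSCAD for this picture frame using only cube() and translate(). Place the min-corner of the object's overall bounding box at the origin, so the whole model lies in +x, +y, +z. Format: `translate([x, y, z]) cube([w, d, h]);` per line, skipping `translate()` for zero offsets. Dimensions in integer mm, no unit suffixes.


cube([53, 15, 956]);
translate([208, 0, 0]) cube([53, 15, 956]);
translate([53, 0, 0]) cube([155, 15, 53]);
translate([53, 0, 903]) cube([155, 15, 53]);


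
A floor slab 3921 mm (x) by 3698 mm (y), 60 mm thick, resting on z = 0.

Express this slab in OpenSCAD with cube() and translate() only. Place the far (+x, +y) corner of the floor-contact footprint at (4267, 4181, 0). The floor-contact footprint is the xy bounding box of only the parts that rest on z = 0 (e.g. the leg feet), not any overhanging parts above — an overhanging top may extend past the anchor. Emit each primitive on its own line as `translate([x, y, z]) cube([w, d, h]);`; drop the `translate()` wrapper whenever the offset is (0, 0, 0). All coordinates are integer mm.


translate([346, 483, 0]) cube([3921, 3698, 60]);


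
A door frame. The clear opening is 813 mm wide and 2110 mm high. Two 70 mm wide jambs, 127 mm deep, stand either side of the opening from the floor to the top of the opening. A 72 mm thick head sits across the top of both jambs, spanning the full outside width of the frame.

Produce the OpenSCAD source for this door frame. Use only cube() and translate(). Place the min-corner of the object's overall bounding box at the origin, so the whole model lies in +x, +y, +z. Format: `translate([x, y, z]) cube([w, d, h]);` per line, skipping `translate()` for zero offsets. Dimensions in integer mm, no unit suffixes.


cube([70, 127, 2110]);
translate([883, 0, 0]) cube([70, 127, 2110]);
translate([0, 0, 2110]) cube([953, 127, 72]);


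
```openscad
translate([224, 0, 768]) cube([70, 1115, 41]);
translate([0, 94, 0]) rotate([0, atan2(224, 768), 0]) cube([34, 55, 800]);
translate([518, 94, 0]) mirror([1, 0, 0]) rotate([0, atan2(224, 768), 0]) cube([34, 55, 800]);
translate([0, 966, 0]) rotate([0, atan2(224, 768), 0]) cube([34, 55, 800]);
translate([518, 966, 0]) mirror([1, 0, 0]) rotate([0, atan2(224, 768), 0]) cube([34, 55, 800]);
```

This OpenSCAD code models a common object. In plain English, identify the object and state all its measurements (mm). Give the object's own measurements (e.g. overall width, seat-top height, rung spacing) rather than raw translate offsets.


A sawhorse. A 70×1115×41 mm beam (x, y, z) sits on two A-frame leg pairs. Each pair is two raked legs of 34×55 mm section (55 mm along y) splaying symmetrically in x. Each leg rises 768 mm vertically over 224 mm of horizontal reach and is 800 mm long along its own axis. Every leg's outer bottom edge rests on the floor and its outer top edge meets a bottom edge of the beam — the left legs (tilting toward +x) meet the beam's −x bottom edge, the right legs (their mirror images, tilting toward −x) meet its +x bottom edge — so the leg tops tuck under the beam, the beam's underside is 768 mm above the floor, and the feet are 518 mm apart outside-to-outside with the beam centred between them. The two leg pairs are set in 94 mm from either end of the beam.


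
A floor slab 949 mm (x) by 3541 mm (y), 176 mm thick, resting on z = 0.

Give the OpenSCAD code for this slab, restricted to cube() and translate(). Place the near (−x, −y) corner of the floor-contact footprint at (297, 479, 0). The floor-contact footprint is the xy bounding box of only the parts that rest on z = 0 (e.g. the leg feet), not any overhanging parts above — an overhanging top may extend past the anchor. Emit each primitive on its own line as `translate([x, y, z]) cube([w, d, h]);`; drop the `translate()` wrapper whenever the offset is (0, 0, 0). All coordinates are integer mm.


translate([297, 479, 0]) cube([949, 3541, 176]);


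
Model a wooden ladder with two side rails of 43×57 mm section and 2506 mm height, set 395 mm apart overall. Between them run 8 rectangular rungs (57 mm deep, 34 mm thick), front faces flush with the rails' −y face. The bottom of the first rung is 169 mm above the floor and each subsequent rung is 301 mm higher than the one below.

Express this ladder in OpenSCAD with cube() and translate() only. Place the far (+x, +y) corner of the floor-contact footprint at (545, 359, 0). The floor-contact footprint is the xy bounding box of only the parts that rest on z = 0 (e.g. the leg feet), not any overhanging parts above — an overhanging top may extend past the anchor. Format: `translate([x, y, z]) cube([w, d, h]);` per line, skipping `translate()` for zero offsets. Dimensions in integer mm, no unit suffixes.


translate([150, 302, 0]) cube([43, 57, 2506]);
translate([502, 302, 0]) cube([43, 57, 2506]);
translate([193, 302, 169]) cube([309, 57, 34]);
translate([193, 302, 470]) cube([309, 57, 34]);
translate([193, 302, 771]) cube([309, 57, 34]);
translate([193, 302, 1072]) cube([309, 57, 34]);
translate([193, 302, 1373]) cube([309, 57, 34]);
translate([193, 302, 1674]) cube([309, 57, 34]);
translate([193, 302, 1975]) cube([309, 57, 34]);
translate([193, 302, 2276]) cube([309, 57, 34]);


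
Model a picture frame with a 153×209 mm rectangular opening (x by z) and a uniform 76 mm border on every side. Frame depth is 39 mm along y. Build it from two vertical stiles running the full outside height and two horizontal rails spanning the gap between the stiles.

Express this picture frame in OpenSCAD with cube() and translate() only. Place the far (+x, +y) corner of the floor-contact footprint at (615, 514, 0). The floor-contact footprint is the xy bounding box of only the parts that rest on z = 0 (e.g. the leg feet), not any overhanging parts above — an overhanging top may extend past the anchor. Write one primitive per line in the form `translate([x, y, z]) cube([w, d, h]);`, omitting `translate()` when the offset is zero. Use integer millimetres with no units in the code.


translate([310, 475, 0]) cube([76, 39, 361]);
translate([539, 475, 0]) cube([76, 39, 361]);
translate([386, 475, 0]) cube([153, 39, 76]);
translate([386, 475, 285]) cube([153, 39, 76]);


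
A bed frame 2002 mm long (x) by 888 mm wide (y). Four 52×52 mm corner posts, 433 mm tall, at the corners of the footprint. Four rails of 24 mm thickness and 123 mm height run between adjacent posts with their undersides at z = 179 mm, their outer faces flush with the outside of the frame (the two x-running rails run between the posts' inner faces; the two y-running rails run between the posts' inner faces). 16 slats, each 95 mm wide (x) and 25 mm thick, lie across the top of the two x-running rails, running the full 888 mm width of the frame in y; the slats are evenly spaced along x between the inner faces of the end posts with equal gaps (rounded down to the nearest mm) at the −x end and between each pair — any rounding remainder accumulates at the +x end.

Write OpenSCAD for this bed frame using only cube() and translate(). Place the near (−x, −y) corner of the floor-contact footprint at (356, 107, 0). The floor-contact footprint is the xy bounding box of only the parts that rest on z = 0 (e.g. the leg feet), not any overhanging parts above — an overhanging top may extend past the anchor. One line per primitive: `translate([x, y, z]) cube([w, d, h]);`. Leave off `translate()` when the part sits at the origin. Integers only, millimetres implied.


translate([356, 107, 0]) cube([52, 52, 433]);
translate([356, 943, 0]) cube([52, 52, 433]);
translate([2306, 107, 0]) cube([52, 52, 433]);
translate([2306, 943, 0]) cube([52, 52, 433]);
translate([408, 107, 179]) cube([1898, 24, 123]);
translate([408, 971, 179]) cube([1898, 24, 123]);
translate([356, 159, 179]) cube([24, 784, 123]);
translate([2334, 159, 179]) cube([24, 784, 123]);
translate([430, 107, 302]) cube([95, 888, 25]);
translate([547, 107, 302]) cube([95, 888, 25]);
translate([664, 107, 302]) cube([95, 888, 25]);
translate([781, 107, 302]) cube([95, 888, 25]);
translate([898, 107, 302]) cube([95, 888, 25]);
translate([1015, 107, 302]) cube([95, 888, 25]);
translate([1132, 107, 302]) cube([95, 888, 25]);
translate([1249, 107, 302]) cube([95, 888, 25]);
translate([1366, 107, 302]) cube([95, 888, 25]);
translate([1483, 107, 302]) cube([95, 888, 25]);
translate([1600, 107, 302]) cube([95, 888, 25]);
translate([1717, 107, 302]) cube([95, 888, 25]);
translate([1834, 107, 302]) cube([95, 888, 25]);
translate([1951, 107, 302]) cube([95, 888, 25]);
translate([2068, 107, 302]) cube([95, 888, 25]);
translate([2185, 107, 302]) cube([95, 888, 25]);


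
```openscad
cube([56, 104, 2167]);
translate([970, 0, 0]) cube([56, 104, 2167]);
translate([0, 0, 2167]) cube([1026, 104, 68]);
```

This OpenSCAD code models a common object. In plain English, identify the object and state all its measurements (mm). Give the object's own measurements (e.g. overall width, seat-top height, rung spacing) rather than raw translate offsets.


A door frame. The clear opening is 914 mm wide and 2167 mm high. Two 56 mm wide jambs, 104 mm deep, stand either side of the opening from the floor to the top of the opening. A 68 mm thick head sits across the top of both jambs, spanning the full outside width of the frame.


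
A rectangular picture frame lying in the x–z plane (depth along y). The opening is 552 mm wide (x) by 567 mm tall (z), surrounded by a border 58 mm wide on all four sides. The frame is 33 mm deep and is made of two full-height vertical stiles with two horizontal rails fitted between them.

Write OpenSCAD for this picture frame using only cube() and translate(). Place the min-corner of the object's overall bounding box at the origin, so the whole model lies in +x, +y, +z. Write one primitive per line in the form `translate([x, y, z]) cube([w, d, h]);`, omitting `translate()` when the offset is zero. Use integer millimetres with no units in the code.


cube([58, 33, 683]);
translate([610, 0, 0]) cube([58, 33, 683]);
translate([58, 0, 0]) cube([552, 33, 58]);
translate([58, 0, 625]) cube([552, 33, 58]);


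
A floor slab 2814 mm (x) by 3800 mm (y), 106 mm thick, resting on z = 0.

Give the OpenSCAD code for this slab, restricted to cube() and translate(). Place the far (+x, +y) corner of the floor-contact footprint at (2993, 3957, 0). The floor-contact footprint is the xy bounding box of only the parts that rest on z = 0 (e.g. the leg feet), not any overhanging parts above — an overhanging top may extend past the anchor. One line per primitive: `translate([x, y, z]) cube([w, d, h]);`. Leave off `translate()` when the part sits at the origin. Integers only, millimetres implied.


translate([179, 157, 0]) cube([2814, 3800, 106]);


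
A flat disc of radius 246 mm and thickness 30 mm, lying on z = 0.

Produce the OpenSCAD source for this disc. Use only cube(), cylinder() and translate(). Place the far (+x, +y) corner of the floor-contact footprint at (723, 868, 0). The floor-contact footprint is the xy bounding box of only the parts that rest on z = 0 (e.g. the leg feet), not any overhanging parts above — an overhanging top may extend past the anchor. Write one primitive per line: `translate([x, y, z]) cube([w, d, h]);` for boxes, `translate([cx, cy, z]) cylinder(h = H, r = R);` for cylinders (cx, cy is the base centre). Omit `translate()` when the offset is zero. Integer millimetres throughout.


translate([477, 622, 0]) cylinder(h = 30, r = 246);


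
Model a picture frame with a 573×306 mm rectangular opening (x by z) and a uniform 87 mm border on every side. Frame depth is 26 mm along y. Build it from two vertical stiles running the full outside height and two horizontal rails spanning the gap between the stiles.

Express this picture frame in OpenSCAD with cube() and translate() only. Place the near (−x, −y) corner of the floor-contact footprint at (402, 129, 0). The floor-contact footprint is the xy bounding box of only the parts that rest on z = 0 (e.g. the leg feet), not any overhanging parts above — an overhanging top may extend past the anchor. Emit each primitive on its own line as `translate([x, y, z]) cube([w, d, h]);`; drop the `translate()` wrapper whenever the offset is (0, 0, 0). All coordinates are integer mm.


translate([402, 129, 0]) cube([87, 26, 480]);
translate([1062, 129, 0]) cube([87, 26, 480]);
translate([489, 129, 0]) cube([573, 26, 87]);
translate([489, 129, 393]) cube([573, 26, 87]);


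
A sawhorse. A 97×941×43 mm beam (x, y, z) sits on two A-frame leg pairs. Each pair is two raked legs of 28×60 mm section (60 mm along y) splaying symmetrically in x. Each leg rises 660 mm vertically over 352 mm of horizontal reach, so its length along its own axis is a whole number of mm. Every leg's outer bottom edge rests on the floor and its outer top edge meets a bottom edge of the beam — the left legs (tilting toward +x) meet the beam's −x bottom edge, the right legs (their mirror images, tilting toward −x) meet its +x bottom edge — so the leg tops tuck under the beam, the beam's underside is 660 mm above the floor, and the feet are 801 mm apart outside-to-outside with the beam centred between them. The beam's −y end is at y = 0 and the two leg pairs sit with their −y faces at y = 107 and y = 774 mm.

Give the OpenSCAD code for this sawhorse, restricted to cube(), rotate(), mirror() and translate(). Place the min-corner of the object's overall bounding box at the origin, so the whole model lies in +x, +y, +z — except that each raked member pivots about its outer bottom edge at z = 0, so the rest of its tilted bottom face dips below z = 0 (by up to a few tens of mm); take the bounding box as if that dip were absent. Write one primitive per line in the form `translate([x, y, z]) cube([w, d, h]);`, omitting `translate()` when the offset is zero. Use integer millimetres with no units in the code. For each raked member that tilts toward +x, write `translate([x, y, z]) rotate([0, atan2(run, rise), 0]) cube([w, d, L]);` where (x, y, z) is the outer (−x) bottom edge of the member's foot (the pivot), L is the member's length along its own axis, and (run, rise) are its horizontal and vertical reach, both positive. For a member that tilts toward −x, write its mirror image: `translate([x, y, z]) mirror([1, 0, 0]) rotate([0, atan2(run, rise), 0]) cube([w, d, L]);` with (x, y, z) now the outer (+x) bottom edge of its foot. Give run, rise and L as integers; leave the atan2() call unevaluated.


translate([352, 0, 660]) cube([97, 941, 43]);
translate([0, 107, 0]) rotate([0, atan2(352, 660), 0]) cube([28, 60, 748]);
translate([801, 107, 0]) mirror([1, 0, 0]) rotate([0, atan2(352, 660), 0]) cube([28, 60, 748]);
translate([0, 774, 0]) rotate([0, atan2(352, 660), 0]) cube([28, 60, 748]);
translate([801, 774, 0]) mirror([1, 0, 0]) rotate([0, atan2(352, 660), 0]) cube([28, 60, 748]);


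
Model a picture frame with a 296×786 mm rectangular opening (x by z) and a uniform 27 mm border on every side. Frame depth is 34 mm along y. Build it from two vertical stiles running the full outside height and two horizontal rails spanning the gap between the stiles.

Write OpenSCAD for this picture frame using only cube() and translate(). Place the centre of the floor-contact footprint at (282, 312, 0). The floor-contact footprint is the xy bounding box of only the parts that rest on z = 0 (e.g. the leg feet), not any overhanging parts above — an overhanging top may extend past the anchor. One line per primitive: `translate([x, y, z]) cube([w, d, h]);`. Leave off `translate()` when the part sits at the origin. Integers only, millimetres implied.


translate([107, 295, 0]) cube([27, 34, 840]);
translate([430, 295, 0]) cube([27, 34, 840]);
translate([134, 295, 0]) cube([296, 34, 27]);
translate([134, 295, 813]) cube([296, 34, 27]);


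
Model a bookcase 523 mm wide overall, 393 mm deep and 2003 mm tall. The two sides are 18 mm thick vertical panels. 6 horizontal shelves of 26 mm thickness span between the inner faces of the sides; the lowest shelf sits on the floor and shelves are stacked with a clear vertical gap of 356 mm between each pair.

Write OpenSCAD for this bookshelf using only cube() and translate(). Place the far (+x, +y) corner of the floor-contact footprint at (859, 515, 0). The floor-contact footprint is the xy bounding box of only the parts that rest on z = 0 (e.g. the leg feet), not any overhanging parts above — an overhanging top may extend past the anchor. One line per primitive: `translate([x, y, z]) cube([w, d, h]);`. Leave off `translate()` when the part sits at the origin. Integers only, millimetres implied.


translate([336, 122, 0]) cube([18, 393, 2003]);
translate([841, 122, 0]) cube([18, 393, 2003]);
translate([354, 122, 0]) cube([487, 393, 26]);
translate([354, 122, 382]) cube([487, 393, 26]);
translate([354, 122, 764]) cube([487, 393, 26]);
translate([354, 122, 1146]) cube([487, 393, 26]);
translate([354, 122, 1528]) cube([487, 393, 26]);
translate([354, 122, 1910]) cube([487, 393, 26]);
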